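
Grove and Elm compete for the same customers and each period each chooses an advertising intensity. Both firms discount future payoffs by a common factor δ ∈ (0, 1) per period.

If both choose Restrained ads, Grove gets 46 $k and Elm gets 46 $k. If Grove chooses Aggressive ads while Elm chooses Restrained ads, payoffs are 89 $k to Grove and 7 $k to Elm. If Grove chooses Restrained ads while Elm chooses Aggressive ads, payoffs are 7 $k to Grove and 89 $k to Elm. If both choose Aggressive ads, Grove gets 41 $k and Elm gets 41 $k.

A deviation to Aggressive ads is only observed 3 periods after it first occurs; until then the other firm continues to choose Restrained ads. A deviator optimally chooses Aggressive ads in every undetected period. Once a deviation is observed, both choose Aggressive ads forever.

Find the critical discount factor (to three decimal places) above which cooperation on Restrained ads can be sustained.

The best deviation is to choose Aggressive ads for all 3 undetected periods, earning 89 each, then 41 forever once detected.
Deviation value: 89(1−δ^3)/(1−δ) + 41δ^3/(1−δ); cooperation value: 46/(1−δ).
IC: 46 ≥ 89(1−δ^3) + 41δ^3 = 89 − 48δ^3.
So δ^3 ≥ 43/48, giving δ ≥ (43/48)^(1/3) ≈ 0.964.

0.964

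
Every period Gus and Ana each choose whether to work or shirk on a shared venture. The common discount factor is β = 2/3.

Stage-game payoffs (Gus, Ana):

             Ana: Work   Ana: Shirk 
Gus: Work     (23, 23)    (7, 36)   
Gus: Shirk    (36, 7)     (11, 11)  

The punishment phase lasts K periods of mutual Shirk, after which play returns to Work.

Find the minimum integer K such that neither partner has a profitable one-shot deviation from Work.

No profitable deviation requires (23−11)(β+…+β^K) ≥ 36−23, i.e. β+…+β^K ≥ 13/12 ≈ 1.0833.
With β = 2/3, the partial sums are K=1: 0.6667, K=2: 1.1111.
K = 2 is the first length at which the sum reaches 1.0833.

2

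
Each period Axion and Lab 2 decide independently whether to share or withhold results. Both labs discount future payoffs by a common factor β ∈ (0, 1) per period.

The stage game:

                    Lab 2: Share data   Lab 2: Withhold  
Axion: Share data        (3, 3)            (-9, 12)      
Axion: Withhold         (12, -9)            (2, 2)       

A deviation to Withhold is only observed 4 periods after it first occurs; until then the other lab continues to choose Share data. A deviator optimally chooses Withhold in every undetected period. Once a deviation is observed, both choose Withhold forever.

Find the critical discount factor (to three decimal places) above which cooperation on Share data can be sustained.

0.974

The best deviation is to choose Withhold for all 4 undetected periods, earning 12 each, then 2 forever once detected.
Deviation value: 12(1−β^4)/(1−β) + 2β^4/(1−β); cooperation value: 3/(1−β).
IC: 3 ≥ 12(1−β^4) + 2β^4 = 12 − 10β^4.
So β^4 ≥ 9/10, giving β ≥ (9/10)^(1/4) ≈ 0.974.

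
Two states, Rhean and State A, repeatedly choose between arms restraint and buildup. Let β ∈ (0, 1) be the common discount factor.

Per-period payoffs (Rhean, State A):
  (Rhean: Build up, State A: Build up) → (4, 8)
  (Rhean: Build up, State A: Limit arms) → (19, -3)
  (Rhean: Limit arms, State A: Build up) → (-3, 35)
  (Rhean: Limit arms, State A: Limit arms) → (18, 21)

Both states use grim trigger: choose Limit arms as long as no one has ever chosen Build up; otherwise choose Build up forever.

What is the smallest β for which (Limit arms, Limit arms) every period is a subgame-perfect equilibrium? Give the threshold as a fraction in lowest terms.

14/27

Rhean's threshold: (19−18)/(19−4) = 1/15.
State A's threshold: (35−21)/(35−8) = 14/27.
1/15 < 14/27, so State A binds and β* = 14/27.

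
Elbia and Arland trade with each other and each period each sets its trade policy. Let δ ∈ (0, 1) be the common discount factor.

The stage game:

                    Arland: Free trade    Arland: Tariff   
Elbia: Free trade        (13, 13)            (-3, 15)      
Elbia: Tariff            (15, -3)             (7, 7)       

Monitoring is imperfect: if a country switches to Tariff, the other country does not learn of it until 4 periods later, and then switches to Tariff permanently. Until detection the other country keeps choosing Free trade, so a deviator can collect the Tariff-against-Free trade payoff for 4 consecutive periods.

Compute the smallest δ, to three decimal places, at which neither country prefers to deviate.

0.707

A deviator earns 15 for 4 periods, then 7 forever; cooperating earns 13 forever. Multiplying the IC by (1−δ):
13 ≥ 15(1−δ^4) + 7δ^4, so 8·δ^4 ≥ 2 and δ^4 ≥ 1/4.
δ ≥ (1/4)^(1/4) ≈ 0.707.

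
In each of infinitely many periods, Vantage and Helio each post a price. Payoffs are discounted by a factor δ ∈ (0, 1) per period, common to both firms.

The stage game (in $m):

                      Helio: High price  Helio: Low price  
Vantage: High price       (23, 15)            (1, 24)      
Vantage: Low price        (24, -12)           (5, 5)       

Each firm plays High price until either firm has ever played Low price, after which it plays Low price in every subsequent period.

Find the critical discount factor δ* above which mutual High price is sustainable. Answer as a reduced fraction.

Vantage: cooperation gives 23 each period; deviation gives 24 once then 5 forever.
  23/(1−δ) ≥ 24 + 5δ/(1−δ) ⇒ δ ≥ 1/19.
Helio: cooperation gives 15 each period; deviation gives 24 once then 5 forever.
  δ ≥ 9/19.
Both must hold, so the binding constraint is Helio's: δ ≥ 9/19.

9/19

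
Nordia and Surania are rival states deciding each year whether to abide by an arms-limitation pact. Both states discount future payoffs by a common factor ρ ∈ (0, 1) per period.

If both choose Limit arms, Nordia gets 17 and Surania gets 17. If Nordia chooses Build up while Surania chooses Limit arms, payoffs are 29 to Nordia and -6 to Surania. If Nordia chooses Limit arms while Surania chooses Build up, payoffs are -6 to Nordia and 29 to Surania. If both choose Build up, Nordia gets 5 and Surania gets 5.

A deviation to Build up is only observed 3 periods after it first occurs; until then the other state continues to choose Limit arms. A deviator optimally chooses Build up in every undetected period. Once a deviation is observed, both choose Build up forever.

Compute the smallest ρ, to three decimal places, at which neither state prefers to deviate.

0.794

The best deviation is to choose Build up for all 3 undetected periods, earning 29 each, then 5 forever once detected.
Deviation value: 29(1−ρ^3)/(1−ρ) + 5ρ^3/(1−ρ); cooperation value: 17/(1−ρ).
IC: 17 ≥ 29(1−ρ^3) + 5ρ^3 = 29 − 24ρ^3.
So ρ^3 ≥ 12/24 = 1/2, giving ρ ≥ (1/2)^(1/3) ≈ 0.794.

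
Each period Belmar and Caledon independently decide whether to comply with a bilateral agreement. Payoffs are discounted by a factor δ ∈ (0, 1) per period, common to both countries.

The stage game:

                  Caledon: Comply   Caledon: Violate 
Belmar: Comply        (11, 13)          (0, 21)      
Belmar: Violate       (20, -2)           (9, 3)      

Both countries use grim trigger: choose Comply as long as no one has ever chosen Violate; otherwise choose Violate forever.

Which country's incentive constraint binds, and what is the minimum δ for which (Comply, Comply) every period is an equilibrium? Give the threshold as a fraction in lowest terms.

Belmar's threshold: (20−11)/(20−9) = 9/11.
Caledon's threshold: (21−13)/(21−3) = 4/9.
9/11 > 4/9, so Belmar binds and δ* = 9/11.

Belmar; δ ≥ 9/11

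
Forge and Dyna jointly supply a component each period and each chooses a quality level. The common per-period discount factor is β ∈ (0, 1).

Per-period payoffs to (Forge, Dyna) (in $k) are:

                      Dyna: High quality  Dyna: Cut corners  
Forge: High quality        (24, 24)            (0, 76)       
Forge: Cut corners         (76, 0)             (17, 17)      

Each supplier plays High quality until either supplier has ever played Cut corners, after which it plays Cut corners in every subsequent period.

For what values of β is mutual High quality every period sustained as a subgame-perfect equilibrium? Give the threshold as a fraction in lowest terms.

52/59

24/(1−β) ≥ 76 + 17β/(1−β)
24 ≥ 76 − 59β
β ≥ 52/59.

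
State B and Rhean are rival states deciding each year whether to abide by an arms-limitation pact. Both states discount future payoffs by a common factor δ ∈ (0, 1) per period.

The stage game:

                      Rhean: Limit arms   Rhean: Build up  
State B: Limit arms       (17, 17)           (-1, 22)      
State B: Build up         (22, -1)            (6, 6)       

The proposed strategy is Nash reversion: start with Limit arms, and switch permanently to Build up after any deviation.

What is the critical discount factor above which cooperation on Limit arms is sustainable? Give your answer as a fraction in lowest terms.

Under grim trigger the critical discount factor is (T−C)/(T−P) with T = 22, C = 17, P = 6.
δ* = (22−17)/(22−6) = 5/16.

5/16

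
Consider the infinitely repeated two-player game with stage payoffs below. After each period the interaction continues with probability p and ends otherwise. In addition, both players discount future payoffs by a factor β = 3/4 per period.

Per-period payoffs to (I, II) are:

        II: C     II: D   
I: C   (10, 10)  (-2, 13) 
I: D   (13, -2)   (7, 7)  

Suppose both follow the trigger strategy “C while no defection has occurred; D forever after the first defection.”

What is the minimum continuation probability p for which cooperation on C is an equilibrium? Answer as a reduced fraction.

Expected continuation weight on next period's payoff is β·p = 3/4·p, which plays the role of the discount factor.
Cooperation requires 3/4·p ≥ (13−10)/(13−7) = 1/2, hence p ≥ 2/3.

2/3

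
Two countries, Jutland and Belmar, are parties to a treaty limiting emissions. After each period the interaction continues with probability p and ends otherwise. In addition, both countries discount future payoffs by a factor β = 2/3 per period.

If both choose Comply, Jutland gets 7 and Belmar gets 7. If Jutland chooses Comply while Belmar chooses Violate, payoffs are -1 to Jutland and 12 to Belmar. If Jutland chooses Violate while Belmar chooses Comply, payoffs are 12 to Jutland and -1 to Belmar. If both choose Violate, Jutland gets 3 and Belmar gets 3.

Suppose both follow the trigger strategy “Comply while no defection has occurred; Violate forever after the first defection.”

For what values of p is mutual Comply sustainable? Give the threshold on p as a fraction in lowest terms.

5/6

Expected continuation weight on next period's payoff is β·p = 2/3·p, which plays the role of the discount factor.
Cooperation requires 2/3·p ≥ (12−7)/(12−3) = 5/9, hence p ≥ 5/6.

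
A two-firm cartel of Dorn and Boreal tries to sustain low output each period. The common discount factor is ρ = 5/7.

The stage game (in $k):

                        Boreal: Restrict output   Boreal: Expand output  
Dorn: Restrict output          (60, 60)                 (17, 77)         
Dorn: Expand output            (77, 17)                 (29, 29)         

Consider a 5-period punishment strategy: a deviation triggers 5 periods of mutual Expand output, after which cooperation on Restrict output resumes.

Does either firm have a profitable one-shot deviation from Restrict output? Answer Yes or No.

No

A one-shot deviation gives 77 now, then 29 for 5 periods, then back to 60.
Gain from deviating: (77−60) today; loss: (60−29) in each of the next 5 periods.
No-deviation condition: (60−29)(ρ+…+ρ^5) ≥ 77−60, i.e. ρ+…+ρ^5 ≥ 17/31.
At ρ = 5/7: ρ+…+ρ^5 = 2.0352 ≥ 0.5484.
So cooperation is sustainable.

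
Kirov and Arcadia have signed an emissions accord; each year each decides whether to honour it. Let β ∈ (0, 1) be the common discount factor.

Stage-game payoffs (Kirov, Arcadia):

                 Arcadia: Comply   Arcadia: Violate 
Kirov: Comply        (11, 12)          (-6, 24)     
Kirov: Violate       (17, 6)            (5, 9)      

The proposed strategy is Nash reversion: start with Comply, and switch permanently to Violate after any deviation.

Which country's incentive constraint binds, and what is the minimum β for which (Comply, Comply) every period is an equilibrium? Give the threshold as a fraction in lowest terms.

For Kirov: deviation gain 17−11 = 6, per-period punishment loss 11−5 = 6. IC gives β ≥ 6/12 = 1/2.
For Arcadia: gain 12, loss 3 per period, so β ≥ 12/15 = 4/5.
The tighter constraint is Arcadia's, so cooperation needs β ≥ 4/5.

Arcadia; β ≥ 4/5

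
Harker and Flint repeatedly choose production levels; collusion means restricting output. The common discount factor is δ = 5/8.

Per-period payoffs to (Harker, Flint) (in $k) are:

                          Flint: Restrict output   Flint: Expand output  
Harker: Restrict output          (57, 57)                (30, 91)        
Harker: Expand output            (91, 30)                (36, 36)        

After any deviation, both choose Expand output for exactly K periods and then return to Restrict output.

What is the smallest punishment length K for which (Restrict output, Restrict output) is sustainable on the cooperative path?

8

IC: δ(1−δ^K)/(1−δ) ≥ (91−57)/(57−36) = 34/21.
With δ = 5/8: need 1 − δ^K ≥ 34/21·(1−5/8)/(5/8), i.e. δ^K ≤ 0.0286.
Since (5/8)^7 = 0.0373 and (5/8)^8 = 0.0233, the smallest such K is 8.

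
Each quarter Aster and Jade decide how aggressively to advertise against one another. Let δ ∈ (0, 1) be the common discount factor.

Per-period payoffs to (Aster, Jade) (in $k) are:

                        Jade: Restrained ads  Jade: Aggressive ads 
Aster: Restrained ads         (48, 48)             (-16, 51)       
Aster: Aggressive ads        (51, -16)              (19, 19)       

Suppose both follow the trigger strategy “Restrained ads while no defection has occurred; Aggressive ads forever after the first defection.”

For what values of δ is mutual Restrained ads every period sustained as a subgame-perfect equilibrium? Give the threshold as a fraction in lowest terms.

3/32

Cooperation forever yields 48 each period: 48/(1−δ).
Deviating yields 51 once, then 19 forever: 51 + 19δ/(1−δ).
No profitable deviation requires 48/(1−δ) ≥ 51 + 19δ/(1−δ).
Multiplying by (1−δ): 48 ≥ 51(1−δ) + 19δ = 51 − 32δ.
So 32δ ≥ 3, i.e. δ ≥ 3/32.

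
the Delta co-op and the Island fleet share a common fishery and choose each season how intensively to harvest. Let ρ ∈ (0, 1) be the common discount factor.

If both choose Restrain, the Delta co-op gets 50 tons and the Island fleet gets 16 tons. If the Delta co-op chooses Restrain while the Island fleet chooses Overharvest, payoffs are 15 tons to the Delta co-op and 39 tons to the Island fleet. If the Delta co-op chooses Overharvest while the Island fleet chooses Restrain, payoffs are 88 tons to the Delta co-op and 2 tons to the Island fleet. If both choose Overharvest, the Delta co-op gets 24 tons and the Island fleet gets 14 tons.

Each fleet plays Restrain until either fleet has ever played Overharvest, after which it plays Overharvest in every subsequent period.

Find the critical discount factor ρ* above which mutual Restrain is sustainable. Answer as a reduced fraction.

the Delta co-op's threshold: (88−50)/(88−24) = 19/32.
the Island fleet's threshold: (39−16)/(39−14) = 23/25.
19/32 < 23/25, so the Island fleet binds and ρ* = 23/25.

23/25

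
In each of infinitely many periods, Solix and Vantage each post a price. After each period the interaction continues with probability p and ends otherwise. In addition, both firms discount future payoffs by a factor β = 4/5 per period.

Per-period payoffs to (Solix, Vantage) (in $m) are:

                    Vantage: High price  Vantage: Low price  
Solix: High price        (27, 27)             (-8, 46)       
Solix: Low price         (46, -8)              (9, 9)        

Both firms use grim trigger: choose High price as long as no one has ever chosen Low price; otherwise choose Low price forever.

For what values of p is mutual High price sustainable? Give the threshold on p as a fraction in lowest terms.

Expected continuation weight on next period's payoff is β·p = 4/5·p, which plays the role of the discount factor.
Cooperation requires 4/5·p ≥ (46−27)/(46−9) = 19/37, hence p ≥ 95/148.

95/148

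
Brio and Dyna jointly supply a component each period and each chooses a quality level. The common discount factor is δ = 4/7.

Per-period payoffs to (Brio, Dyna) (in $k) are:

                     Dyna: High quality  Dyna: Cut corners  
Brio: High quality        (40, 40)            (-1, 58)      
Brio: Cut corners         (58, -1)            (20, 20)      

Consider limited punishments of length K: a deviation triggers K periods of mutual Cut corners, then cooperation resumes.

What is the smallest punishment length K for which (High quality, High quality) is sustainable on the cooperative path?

Need Σ_{k=1}^{K} δ^k ≥ (58−40)/(40−20) = 0.9000 at δ = 4/7.
At K = 2 the sum is 0.8980 < 0.9000; at K = 3 it is 1.0845 ≥ 0.9000.
So the minimum punishment length is K = 3.

3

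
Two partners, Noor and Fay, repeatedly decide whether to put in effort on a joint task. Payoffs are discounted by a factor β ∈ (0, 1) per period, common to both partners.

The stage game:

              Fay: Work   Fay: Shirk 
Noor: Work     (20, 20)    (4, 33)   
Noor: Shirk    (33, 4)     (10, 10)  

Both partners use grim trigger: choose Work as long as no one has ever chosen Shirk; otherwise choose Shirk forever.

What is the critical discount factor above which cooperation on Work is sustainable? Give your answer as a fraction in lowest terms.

13/23

Cooperation forever yields 20 each period: 20/(1−β).
Deviating yields 33 once, then 10 forever: 33 + 10β/(1−β).
No profitable deviation requires 20/(1−β) ≥ 33 + 10β/(1−β).
Multiplying by (1−β): 20 ≥ 33(1−β) + 10β = 33 − 23β.
So 23β ≥ 13, i.e. β ≥ 13/23.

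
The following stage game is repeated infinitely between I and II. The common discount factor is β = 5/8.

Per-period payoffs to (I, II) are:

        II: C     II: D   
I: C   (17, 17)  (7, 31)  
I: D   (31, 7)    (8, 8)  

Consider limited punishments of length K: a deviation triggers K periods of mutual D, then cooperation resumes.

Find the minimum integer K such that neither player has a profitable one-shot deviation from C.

6

IC: β(1−β^K)/(1−β) ≥ (31−17)/(17−8) = 14/9.
With β = 5/8: need 1 − β^K ≥ 14/9·(1−5/8)/(5/8), i.e. β^K ≤ 0.0667.
Since (5/8)^5 = 0.0954 and (5/8)^6 = 0.0596, the smallest such K is 6.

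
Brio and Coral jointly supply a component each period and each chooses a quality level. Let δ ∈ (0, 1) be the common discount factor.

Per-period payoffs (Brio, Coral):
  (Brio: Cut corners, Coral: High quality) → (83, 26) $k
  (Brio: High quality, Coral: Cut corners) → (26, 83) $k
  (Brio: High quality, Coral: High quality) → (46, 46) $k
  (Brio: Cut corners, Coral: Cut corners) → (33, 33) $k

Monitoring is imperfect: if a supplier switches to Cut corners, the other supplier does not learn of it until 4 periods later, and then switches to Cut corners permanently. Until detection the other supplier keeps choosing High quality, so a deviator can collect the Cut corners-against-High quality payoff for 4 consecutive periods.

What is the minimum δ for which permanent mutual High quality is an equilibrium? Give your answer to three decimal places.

A deviator earns 83 for 4 periods, then 33 forever; cooperating earns 46 forever. Multiplying the IC by (1−δ):
46 ≥ 83(1−δ^4) + 33δ^4, so 50·δ^4 ≥ 37 and δ^4 ≥ 37/50.
δ ≥ (37/50)^(1/4) ≈ 0.927.

0.927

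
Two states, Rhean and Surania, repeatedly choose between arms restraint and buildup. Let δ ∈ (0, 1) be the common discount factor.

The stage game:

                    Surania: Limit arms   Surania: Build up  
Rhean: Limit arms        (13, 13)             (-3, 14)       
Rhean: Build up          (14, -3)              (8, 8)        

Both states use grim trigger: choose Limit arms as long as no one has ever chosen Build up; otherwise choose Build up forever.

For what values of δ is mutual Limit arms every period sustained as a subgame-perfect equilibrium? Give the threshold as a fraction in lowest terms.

One-period gain from deviating is 14 − 13 = 1. The loss is 13 − 8 = 5 in every subsequent period, with present value 5·δ/(1−δ).
Deviation is unprofitable when 5·δ/(1−δ) ≥ 1, i.e. δ/(1−δ) ≥ 1/5.
Equivalently δ ≥ 1/(1+5) = 1/6.

1/6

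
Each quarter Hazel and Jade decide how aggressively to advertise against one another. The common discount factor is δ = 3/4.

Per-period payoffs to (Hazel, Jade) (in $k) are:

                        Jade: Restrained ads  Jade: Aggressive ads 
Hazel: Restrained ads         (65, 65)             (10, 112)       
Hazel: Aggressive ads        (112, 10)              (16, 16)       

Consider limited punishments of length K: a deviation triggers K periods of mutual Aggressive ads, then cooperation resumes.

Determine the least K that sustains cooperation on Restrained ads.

Need Σ_{k=1}^{K} δ^k ≥ (112−65)/(65−16) = 0.9592 at δ = 3/4.
At K = 1 the sum is 0.7500 < 0.9592; at K = 2 it is 1.3125 ≥ 0.9592.
So the minimum punishment length is K = 2.

2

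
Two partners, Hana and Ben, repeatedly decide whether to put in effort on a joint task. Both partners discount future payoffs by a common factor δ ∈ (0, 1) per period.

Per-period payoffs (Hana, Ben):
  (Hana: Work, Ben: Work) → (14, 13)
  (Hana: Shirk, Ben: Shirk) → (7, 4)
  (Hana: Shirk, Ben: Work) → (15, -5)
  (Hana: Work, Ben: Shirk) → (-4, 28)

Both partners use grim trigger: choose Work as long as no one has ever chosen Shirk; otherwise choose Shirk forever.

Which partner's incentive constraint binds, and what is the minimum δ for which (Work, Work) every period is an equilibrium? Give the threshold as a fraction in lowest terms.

Hana: cooperation gives 14 each period; deviation gives 15 once then 7 forever.
  14/(1−δ) ≥ 15 + 7δ/(1−δ) ⇒ δ ≥ 1/8.
Ben: cooperation gives 13 each period; deviation gives 28 once then 4 forever.
  δ ≥ 15/24 = 5/8.
Both must hold, so the binding constraint is Ben's: δ ≥ 5/8.

Ben; δ ≥ 5/8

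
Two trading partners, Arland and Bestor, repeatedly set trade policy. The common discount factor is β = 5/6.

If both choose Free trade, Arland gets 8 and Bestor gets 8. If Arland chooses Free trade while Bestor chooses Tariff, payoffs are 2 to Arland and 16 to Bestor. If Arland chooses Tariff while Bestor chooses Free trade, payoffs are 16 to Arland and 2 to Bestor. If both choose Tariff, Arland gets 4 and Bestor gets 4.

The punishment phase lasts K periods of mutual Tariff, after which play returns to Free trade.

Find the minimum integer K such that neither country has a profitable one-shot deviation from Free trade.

3

Need Σ_{k=1}^{K} β^k ≥ (16−8)/(8−4) = 2.0000 at β = 5/6.
At K = 2 the sum is 1.5278 < 2.0000; at K = 3 it is 2.1065 ≥ 2.0000.
So the minimum punishment length is K = 3.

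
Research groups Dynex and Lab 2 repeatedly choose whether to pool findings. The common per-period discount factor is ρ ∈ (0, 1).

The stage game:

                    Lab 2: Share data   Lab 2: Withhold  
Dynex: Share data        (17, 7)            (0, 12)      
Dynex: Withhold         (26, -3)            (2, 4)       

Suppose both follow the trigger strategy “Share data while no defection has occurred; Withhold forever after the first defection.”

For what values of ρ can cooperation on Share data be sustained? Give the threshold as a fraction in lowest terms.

5/8

Dynex: cooperation gives 17 each period; deviation gives 26 once then 2 forever.
  17/(1−ρ) ≥ 26 + 2ρ/(1−ρ) ⇒ ρ ≥ 9/24 = 3/8.
Lab 2: cooperation gives 7 each period; deviation gives 12 once then 4 forever.
  ρ ≥ 5/8.
Both must hold, so the binding constraint is Lab 2's: ρ ≥ 5/8.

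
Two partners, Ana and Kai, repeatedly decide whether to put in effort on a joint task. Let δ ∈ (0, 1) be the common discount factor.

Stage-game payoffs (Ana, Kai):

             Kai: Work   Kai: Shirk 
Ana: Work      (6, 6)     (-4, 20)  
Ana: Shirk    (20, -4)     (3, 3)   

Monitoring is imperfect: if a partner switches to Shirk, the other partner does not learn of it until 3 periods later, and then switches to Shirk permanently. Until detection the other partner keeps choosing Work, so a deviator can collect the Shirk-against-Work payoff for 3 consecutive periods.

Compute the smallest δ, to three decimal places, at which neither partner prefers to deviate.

0.937

The best deviation is to choose Shirk for all 3 undetected periods, earning 20 each, then 3 forever once detected.
Deviation value: 20(1−δ^3)/(1−δ) + 3δ^3/(1−δ); cooperation value: 6/(1−δ).
IC: 6 ≥ 20(1−δ^3) + 3δ^3 = 20 − 17δ^3.
So δ^3 ≥ 14/17, giving δ ≥ (14/17)^(1/3) ≈ 0.937.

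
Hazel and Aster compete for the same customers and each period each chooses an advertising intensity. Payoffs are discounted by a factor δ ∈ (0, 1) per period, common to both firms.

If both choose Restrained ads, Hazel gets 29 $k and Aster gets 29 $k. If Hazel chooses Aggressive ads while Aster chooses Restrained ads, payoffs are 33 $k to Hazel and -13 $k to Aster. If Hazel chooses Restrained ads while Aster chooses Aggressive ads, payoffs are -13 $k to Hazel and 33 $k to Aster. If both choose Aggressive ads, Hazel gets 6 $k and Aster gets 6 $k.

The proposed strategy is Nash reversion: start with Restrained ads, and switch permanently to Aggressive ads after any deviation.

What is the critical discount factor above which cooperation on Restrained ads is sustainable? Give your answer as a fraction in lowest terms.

Cooperation forever yields 29 each period: 29/(1−δ).
Deviating yields 33 once, then 6 forever: 33 + 6δ/(1−δ).
No profitable deviation requires 29/(1−δ) ≥ 33 + 6δ/(1−δ).
Multiplying by (1−δ): 29 ≥ 33(1−δ) + 6δ = 33 − 27δ.
So 27δ ≥ 4, i.e. δ ≥ 4/27.

4/27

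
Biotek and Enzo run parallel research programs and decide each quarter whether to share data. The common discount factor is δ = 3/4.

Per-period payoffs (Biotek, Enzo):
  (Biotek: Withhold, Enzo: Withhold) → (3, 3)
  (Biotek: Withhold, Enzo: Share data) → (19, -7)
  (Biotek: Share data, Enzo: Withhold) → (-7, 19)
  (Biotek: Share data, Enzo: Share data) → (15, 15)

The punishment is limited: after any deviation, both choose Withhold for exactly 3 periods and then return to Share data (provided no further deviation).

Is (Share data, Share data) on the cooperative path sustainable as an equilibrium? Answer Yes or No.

A one-shot deviation gives 19 now, then 3 for 3 periods, then back to 15.
Gain from deviating: (19−15) today; loss: (15−3) in each of the next 3 periods.
No-deviation condition: (15−3)(δ+…+δ^3) ≥ 19−15, i.e. δ+…+δ^3 ≥ 1/3.
At δ = 3/4: δ+…+δ^3 = 1.7344 ≥ 0.3333.
So cooperation is sustainable.

Yes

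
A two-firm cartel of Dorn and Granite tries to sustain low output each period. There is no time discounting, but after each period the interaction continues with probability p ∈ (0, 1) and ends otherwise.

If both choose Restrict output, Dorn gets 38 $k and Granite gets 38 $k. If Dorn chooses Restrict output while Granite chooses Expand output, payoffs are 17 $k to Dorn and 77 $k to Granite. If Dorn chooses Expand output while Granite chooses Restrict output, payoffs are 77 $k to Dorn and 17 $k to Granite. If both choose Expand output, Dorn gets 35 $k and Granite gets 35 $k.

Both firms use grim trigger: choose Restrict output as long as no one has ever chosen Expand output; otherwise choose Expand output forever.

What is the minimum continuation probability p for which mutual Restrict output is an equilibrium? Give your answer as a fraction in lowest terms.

Expected cooperation value is 38 + p·38 + p²·38 + … = 38/(1−p); deviation gives 77 + p·35/(1−p).
38 ≥ 77(1−p) + 35p ⇒ 42p ≥ 39 ⇒ p ≥ 39/42 = 13/14.

13/14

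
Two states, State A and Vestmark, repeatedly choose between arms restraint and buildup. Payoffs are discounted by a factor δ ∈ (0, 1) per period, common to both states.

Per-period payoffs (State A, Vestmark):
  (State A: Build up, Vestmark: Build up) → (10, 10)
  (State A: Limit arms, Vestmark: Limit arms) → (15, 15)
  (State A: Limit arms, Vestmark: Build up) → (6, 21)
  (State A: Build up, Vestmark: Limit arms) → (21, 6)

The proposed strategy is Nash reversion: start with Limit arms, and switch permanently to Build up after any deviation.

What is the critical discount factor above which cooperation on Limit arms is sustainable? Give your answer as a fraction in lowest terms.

Cooperation forever yields 15 each period: 15/(1−δ).
Deviating yields 21 once, then 10 forever: 21 + 10δ/(1−δ).
No profitable deviation requires 15/(1−δ) ≥ 21 + 10δ/(1−δ).
Multiplying by (1−δ): 15 ≥ 21(1−δ) + 10δ = 21 − 11δ.
So 11δ ≥ 6, i.e. δ ≥ 6/11.

6/11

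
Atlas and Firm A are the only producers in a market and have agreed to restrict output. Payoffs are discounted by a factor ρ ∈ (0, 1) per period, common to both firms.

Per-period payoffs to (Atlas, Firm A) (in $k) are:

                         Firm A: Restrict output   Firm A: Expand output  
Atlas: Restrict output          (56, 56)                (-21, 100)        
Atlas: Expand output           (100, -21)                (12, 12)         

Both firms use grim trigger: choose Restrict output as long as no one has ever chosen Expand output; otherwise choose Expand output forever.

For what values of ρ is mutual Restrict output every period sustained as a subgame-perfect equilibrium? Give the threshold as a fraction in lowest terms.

Under grim trigger the critical discount factor is (T−C)/(T−P) with T = 100, C = 56, P = 12.
ρ* = (100−56)/(100−12) = 44/88 = 1/2.

1/2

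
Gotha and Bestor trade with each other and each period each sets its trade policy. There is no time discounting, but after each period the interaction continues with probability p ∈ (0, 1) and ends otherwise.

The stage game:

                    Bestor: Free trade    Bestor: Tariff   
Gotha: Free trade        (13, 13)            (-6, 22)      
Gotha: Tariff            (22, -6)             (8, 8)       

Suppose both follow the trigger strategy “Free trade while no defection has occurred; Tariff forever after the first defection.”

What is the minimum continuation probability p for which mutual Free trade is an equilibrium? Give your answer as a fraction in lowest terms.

9/14

Expected cooperation value is 13 + p·13 + p²·13 + … = 13/(1−p); deviation gives 22 + p·8/(1−p).
13 ≥ 22(1−p) + 8p ⇒ 14p ≥ 9 ⇒ p ≥ 9/14.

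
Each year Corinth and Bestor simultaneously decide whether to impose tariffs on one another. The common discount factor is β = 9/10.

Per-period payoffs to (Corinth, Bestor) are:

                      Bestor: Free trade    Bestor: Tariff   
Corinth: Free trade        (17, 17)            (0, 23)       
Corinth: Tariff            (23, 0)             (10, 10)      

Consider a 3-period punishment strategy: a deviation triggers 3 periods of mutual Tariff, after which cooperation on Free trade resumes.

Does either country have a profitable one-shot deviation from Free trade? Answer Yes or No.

Comparing payoff streams over the 4 periods until play realigns: cooperate → 17(1+β+…+β^3); deviate → 23 + 10(β+…+β^3).
Cooperation is sustained iff (17−10)(β+…+β^3) ≥ 23−17.
β+…+β^3 = 9/10·(1−(9/10)^3)/(1−9/10) = 2.4390, and (23−17)/(17−10) = 0.8571.
2.4390 ≥ 0.8571, so cooperation is sustainable.

No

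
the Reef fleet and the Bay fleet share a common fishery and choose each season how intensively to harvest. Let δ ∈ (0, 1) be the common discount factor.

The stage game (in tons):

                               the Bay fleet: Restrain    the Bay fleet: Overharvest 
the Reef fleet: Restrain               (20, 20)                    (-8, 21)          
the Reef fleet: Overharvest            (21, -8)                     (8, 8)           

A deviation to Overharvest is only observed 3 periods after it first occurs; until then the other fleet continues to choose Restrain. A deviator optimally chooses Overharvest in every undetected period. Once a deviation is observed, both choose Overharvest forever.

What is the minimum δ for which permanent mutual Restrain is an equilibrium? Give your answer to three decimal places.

0.425

Deviating for the 3 undetected periods gains 21−20 = 1 per period over cooperation, then loses 20−8 = 12 per period forever once punishment starts.
Gain: 1(1 + δ + … + δ^2); loss: 12·δ^3/(1−δ).
No profitable deviation ⇔ 1(1−δ^3) ≤ 12·δ^3, i.e. δ^3 ≥ 1/(1+12) = 1/13.
Hence δ ≥ (1/13)^(1/3) ≈ 0.425.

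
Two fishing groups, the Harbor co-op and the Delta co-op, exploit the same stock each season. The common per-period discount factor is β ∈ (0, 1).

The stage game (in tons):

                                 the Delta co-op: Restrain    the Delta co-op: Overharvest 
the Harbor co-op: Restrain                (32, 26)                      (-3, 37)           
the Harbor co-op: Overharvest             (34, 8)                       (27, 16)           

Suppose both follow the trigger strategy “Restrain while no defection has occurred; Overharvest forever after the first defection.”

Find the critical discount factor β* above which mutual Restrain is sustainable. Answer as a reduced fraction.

For the Harbor co-op: deviation gain 34−32 = 2, per-period punishment loss 32−27 = 5. IC gives β ≥ 2/7.
For the Delta co-op: gain 11, loss 10 per period, so β ≥ 11/21.
The tighter constraint is the Delta co-op's, so cooperation needs β ≥ 11/21.

11/21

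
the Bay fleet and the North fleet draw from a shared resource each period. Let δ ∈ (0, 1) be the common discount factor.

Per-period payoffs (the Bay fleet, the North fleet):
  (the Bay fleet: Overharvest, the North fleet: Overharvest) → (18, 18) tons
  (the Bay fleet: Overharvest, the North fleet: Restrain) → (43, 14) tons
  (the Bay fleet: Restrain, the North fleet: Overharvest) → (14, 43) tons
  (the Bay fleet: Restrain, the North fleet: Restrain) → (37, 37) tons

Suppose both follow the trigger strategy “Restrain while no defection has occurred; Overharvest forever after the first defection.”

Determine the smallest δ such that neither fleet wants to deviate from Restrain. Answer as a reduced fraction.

6/25

Cooperation forever yields 37 each period: 37/(1−δ).
Deviating yields 43 once, then 18 forever: 43 + 18δ/(1−δ).
No profitable deviation requires 37/(1−δ) ≥ 43 + 18δ/(1−δ).
Multiplying by (1−δ): 37 ≥ 43(1−δ) + 18δ = 43 − 25δ.
So 25δ ≥ 6, i.e. δ ≥ 6/25.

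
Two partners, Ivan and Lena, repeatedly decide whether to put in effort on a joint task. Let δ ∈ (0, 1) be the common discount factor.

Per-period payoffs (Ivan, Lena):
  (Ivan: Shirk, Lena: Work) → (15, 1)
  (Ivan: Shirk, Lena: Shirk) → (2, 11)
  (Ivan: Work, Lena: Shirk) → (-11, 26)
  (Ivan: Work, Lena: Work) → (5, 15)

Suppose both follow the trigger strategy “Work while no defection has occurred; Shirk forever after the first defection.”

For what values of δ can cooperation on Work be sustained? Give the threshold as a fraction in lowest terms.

Ivan's threshold: (15−5)/(15−2) = 10/13.
Lena's threshold: (26−15)/(26−11) = 11/15.
10/13 > 11/15, so Ivan binds and δ* = 10/13.

10/13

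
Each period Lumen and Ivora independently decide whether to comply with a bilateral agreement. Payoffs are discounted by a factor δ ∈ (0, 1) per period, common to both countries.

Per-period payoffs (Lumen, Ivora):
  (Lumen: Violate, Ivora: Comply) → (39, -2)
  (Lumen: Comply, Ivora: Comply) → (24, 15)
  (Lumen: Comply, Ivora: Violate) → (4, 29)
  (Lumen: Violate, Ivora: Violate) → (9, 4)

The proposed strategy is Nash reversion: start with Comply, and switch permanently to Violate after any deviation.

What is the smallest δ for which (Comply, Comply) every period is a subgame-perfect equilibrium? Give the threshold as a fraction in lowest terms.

Lumen's threshold: (39−24)/(39−9) = 1/2.
Ivora's threshold: (29−15)/(29−4) = 14/25.
1/2 < 14/25, so Ivora binds and δ* = 14/25.

14/25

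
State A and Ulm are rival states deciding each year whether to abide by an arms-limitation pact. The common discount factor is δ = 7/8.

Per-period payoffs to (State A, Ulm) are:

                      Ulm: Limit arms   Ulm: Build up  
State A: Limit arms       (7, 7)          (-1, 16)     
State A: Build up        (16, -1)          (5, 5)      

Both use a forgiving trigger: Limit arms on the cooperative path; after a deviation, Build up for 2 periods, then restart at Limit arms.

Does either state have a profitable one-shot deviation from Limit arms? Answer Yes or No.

A one-shot deviation gives 16 now, then 5 for 2 periods, then back to 7.
Gain from deviating: (16−7) today; loss: (7−5) in each of the next 2 periods.
No-deviation condition: (7−5)(δ+…+δ^2) ≥ 16−7, i.e. δ+…+δ^2 ≥ 9/2.
At δ = 7/8: δ+…+δ^2 = 1.6406 < 4.5000.
So cooperation is not sustainable.

Yes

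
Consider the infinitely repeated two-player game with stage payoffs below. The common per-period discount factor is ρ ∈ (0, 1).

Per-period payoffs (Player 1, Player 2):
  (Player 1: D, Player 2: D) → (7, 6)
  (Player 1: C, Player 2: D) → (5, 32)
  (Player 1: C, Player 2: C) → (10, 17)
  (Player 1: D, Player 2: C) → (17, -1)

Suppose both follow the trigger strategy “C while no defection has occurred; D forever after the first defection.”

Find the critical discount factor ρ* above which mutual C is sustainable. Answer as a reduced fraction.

7/10

Player 1: cooperation gives 10 each period; deviation gives 17 once then 7 forever.
  10/(1−ρ) ≥ 17 + 7ρ/(1−ρ) ⇒ ρ ≥ 7/10.
Player 2: cooperation gives 17 each period; deviation gives 32 once then 6 forever.
  ρ ≥ 15/26.
Both must hold, so the binding constraint is Player 1's: ρ ≥ 7/10.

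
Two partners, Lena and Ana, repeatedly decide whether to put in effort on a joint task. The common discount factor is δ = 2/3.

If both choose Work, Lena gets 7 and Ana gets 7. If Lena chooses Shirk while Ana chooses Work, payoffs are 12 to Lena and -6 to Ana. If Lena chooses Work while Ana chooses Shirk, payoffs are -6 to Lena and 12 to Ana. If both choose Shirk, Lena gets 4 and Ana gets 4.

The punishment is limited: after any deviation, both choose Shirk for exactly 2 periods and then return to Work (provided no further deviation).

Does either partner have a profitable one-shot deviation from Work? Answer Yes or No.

Yes

IC: δ+…+δ^2 ≥ (12−7)/(7−4) = 5/3.
At δ = 2/3: partial sum = 1.1111 < 1.6667. Cooperation not sustainable.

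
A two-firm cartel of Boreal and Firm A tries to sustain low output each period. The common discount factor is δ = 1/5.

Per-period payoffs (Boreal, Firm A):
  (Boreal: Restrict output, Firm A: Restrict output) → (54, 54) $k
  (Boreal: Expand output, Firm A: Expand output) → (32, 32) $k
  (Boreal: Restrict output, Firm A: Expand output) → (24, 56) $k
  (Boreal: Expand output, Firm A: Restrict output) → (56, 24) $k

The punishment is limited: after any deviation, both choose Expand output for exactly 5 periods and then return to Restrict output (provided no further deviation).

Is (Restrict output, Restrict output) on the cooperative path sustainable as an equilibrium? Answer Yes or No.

Yes

Comparing payoff streams over the 6 periods until play realigns: cooperate → 54(1+δ+…+δ^5); deviate → 56 + 32(δ+…+δ^5).
Cooperation is sustained iff (54−32)(δ+…+δ^5) ≥ 56−54.
δ+…+δ^5 = 1/5·(1−(1/5)^5)/(1−1/5) = 0.2499, and (56−54)/(54−32) = 0.0909.
0.2499 ≥ 0.0909, so cooperation is sustainable.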